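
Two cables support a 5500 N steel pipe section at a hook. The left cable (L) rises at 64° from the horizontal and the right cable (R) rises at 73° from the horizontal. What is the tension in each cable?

ΣF_x = 0: −T_L·cos64° + T_R·cos73° = 0 → T_R = 1.49936·T_L.
ΣF_y = 0: T_L·sin64° + T_R·sin73° = 5500.
Substitute: T_L·(0.898794 + 1.49936·0.956305) = 5500 → T_L = 2357.84 ≈ 2358 N.
Then T_R = 1.49936 × 2357.84 = 3535 N.

T_L = 2358 N, T_R = 3535 N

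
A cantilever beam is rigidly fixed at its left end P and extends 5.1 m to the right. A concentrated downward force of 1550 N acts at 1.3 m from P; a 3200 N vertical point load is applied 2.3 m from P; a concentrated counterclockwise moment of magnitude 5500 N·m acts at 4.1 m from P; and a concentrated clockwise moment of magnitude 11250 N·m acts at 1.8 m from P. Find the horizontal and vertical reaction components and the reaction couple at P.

P_x = 0, P_y = 4750 N, M_P = 15120 N·m

ΣF_x = 0: P_x = 0.
ΣF_y = 0: P_y − 1550 − 3200 = 0 → P_y = 4750 N.
ΣM about P: M_P − 1550·1.3 − 3200·2.3 + 5500 − 11250 = 0 → M_P = 15120 N·m.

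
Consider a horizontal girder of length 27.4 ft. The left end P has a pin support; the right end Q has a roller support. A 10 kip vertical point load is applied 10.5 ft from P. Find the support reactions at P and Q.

ΣM about P: Q_y·27.4 − 10·10.5 = 0 → Q_y = 105/27.4 = 3.83212 ≈ 3.832 kip.
ΣF_y = 0: P_y + 3.83212 − 10 = 0 → P_y = 6.168 kip.
ΣF_x = 0: no horizontal applied forces, so P_x = 0.

P_x = 0, P_y = 6.168 kip, Q_y = 3.832 kip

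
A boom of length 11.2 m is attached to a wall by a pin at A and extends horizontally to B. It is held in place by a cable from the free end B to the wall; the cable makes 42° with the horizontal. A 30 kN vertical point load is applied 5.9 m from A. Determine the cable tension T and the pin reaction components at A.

ΣM about A: T·sin42°·11.2 − 30·5.9 = 0 → T = 177/(11.2·0.669131) = 23.6181 ≈ 23.62 kN.
ΣF_x = 0: A_x − T·cos42° = 0 → A_x = 23.6181 × 0.743145 = 17.55 kN.
ΣF_y = 0: A_y + T·sin42° − 30 = 0 → A_y = 30 − 23.6181 × 0.669131 = 14.20 kN.

T = 23.62 kN, A_x = 17.55 kN, A_y = 14.20 kN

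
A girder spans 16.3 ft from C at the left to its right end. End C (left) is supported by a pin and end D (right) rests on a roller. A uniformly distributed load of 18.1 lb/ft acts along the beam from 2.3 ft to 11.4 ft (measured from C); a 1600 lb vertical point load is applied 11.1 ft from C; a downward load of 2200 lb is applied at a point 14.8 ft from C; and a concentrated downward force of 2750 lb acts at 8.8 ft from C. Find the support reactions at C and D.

Resultant of the distributed load: 18.1 × 9.1 = 164.71 lb at 6.85 ft from C.
Taking moments about C: D_y·16.3 − (18.1·9.1)·6.85 − 1600·11.1 − 2200·14.8 − 2750·8.8 = 0 → D_y = 75648.2635/16.3 = 4641 lb.
ΣF_y = 0: C_y + 4641 − 18.1·9.1 − 1600 − 2200 − 2750 = 0 → C_y = 2074 lb.
ΣF_x = 0: no horizontal applied forces, so C_x = 0.

C_x = 0, C_y = 2074 lb, D_y = 4641 lb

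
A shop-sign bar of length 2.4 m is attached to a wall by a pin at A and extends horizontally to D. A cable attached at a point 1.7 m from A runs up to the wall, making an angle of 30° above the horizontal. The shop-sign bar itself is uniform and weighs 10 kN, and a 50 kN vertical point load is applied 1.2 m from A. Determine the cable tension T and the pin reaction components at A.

T = 84.71 kN, A_x = 73.36 kN, A_y = 17.65 kN

ΣM about A: T·sin30°·1.7 − 10·1.2 − 50·1.2 = 0 → T = 72/(1.7·0.5) = 84.7059 ≈ 84.71 kN.
ΣF_x = 0: A_x − T·cos30° = 0 → A_x = 84.7059 × 0.866025 = 73.36 kN.
ΣF_y = 0: A_y + T·sin30° − 10 − 50 = 0 → A_y = 60 − 84.7059 × 0.5 = 17.65 kN.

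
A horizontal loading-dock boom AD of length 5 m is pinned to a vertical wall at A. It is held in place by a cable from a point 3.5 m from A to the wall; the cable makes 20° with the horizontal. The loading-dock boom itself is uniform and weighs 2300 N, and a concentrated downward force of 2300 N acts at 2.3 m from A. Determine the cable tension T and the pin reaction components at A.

T = 9223 N, A_x = 8666 N, A_y = 1446 N

ΣM about A: T·sin20°·3.5 − 2300·2.5 − 2300·2.3 = 0 → T = 11040/(3.5·0.34202) = 9222.52 ≈ 9223 N.
ΣF_x = 0: A_x − T·cos20° = 0 → A_x = 9222.52 × 0.939693 = 8666 N.
ΣF_y = 0: A_y + T·sin20° − 2300 − 2300 = 0 → A_y = 4600 − 9222.52 × 0.34202 = 1446 N.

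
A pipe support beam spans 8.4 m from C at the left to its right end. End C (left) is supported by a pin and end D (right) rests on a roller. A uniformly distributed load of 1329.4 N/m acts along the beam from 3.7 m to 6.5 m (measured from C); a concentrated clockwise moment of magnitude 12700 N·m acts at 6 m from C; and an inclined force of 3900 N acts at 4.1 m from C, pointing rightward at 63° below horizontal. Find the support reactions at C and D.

Resultant of the distributed load: 1329.4 × 2.8 = 3722.32 N at 5.1 m from C.
ΣM about C: D_y·8.4 − (1329.4·2.8)·5.1 − 12700 − 3900·sin63°·4.1 = 0 → D_y = 45931/8.4 = 5467.98 ≈ 5468 N.
ΣF_y = 0: C_y + 5467.98 − 1329.4·2.8 − 3900·sin63° = 0 → C_y = 1729 N.
ΣF_x = 0: C_x + 3900·cos63° = 0 → C_x = -1771 N.

C_x = -1771 N, C_y = 1729 N, D_y = 5468 N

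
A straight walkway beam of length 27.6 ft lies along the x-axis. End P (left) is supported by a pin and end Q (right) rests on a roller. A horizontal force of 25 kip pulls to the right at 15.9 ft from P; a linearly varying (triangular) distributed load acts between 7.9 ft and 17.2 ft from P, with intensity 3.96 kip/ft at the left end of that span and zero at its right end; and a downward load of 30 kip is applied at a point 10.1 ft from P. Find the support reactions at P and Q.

P_x = -25.00 kip, P_y = 30.10 kip, Q_y = 18.32 kip

Resultant of the triangular load: ½ × 3.96 × 9.3 = 18.414 kip, acting at 11 ft from P (one-third of the span from the peak).
Taking moments about P: Q_y·27.6 − (½·3.96·9.3)·11 − 30·10.1 = 0 → Q_y = 505.554/27.6 = 18.3172 ≈ 18.32 kip.
ΣF_y = 0: P_y + 18.3172 − ½·3.96·9.3 − 30 = 0 → P_y = 30.10 kip.
ΣF_x = 0: P_x + 25 = 0 → P_x = -25.00 kip.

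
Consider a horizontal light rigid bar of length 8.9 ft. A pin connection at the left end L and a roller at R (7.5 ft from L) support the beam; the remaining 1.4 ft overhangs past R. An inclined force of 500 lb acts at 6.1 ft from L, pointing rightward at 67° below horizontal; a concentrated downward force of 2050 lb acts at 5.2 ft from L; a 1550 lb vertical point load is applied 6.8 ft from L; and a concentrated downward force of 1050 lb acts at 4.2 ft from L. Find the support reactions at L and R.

L_x = -195.4 lb, L_y = 1321 lb, R_y = 3789 lb

ΣM about L: R_y·7.5 − 500·sin67°·6.1 − 2050·5.2 − 1550·6.8 − 1050·4.2 = 0 → R_y = 28417.5/7.5 = 3789 lb.
ΣF_y = 0: L_y + 3789 − 500·sin67° − 2050 − 1550 − 1050 = 0 → L_y = 1321 lb.
ΣF_x = 0: L_x + 500·cos67° = 0 → L_x = -195.4 lb.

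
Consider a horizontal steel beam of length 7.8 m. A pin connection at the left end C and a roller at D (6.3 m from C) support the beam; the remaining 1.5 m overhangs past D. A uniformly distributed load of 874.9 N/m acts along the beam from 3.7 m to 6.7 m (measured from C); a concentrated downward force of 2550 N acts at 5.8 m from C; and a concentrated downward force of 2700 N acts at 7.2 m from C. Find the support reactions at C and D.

Resultant of the distributed load: 874.9 × 3 = 2624.7 N at 5.2 m from C.
ΣM about C: D_y·6.3 − (874.9·3)·5.2 − 2550·5.8 − 2700·7.2 = 0 → D_y = 47878.44/6.3 = 7599.75 ≈ 7600 N.
ΣF_y = 0: C_y + 7599.75 − 874.9·3 − 2550 − 2700 = 0 → C_y = 274.9 N.
ΣF_x = 0: no horizontal applied forces, so C_x = 0.

C_x = 0, C_y = 274.9 N, D_y = 7600 N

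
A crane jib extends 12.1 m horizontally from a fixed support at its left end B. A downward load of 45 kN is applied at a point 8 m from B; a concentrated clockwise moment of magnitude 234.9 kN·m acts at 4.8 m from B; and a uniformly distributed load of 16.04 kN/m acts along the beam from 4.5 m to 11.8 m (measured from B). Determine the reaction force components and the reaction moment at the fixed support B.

B_x = 0, B_y = 162.1 kN, M_B = 1549 kN·m

Resultant of the distributed load: 16.04 × 7.3 = 117.092 kN at 8.15 m from B.
ΣF_x = 0: B_x = 0.
ΣF_y = 0: B_y − 45 − 16.04·7.3 = 0 → B_y = 162.1 kN.
ΣM about B: M_B − 45·8 − 234.9 − (16.04·7.3)·8.15 = 0 → M_B = 1549 kN·m.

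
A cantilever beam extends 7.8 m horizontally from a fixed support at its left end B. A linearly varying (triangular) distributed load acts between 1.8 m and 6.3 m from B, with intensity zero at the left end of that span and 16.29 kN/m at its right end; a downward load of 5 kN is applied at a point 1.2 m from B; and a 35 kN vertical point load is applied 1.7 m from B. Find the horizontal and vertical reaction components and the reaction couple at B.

B_x = 0, B_y = 76.65 kN, M_B = 241.4 kN·m

Resultant of the triangular load: ½ × 16.29 × 4.5 = 36.6525 kN, acting at 4.8 m from B (one-third of the span from the peak).
ΣF_x = 0: B_x = 0.
ΣF_y = 0: B_y − ½·16.29·4.5 − 5 − 35 = 0 → B_y = 76.65 kN.
ΣM about B: M_B − (½·16.29·4.5)·4.8 − 5·1.2 − 35·1.7 = 0 → M_B = 241.4 kN·m.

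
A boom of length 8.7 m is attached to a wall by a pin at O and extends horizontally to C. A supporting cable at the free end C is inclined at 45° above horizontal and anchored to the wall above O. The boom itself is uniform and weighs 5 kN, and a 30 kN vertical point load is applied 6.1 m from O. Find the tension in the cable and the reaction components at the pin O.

T = 33.28 kN, O_x = 23.53 kN, O_y = 11.47 kN

ΣM about O: T·sin45°·8.7 − 5·4.35 − 30·6.1 = 0 → T = 204.75/(8.7·0.707107) = 33.2828 ≈ 33.28 kN.
ΣF_x = 0: O_x − T·cos45° = 0 → O_x = 33.2828 × 0.707107 = 23.53 kN.
ΣF_y = 0: O_y + T·sin45° − 5 − 30 = 0 → O_y = 35 − 33.2828 × 0.707107 = 11.47 kN.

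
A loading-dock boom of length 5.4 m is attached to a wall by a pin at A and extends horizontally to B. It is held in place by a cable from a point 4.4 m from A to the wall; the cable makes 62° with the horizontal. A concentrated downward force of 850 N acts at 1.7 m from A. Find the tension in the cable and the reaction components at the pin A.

ΣM about A: T·sin62°·4.4 − 850·1.7 = 0 → T = 1445/(4.4·0.882948) = 371.946 ≈ 371.9 N.
ΣF_x = 0: A_x − T·cos62° = 0 → A_x = 371.946 × 0.469472 = 174.6 N.
ΣF_y = 0: A_y + T·sin62° − 850 = 0 → A_y = 850 − 371.946 × 0.882948 = 521.6 N.

T = 371.9 N, A_x = 174.6 N, A_y = 521.6 N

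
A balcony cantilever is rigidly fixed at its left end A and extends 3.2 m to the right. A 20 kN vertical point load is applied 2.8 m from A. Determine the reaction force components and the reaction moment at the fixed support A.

A_x = 0, A_y = 20.00 kN, M_A = 56.00 kN·m

ΣF_x = 0: A_x = 0.
ΣF_y = 0: A_y − 20 = 0 → A_y = 20.00 kN.
ΣM about A: M_A − 20·2.8 = 0 → M_A = 56.00 kN·m.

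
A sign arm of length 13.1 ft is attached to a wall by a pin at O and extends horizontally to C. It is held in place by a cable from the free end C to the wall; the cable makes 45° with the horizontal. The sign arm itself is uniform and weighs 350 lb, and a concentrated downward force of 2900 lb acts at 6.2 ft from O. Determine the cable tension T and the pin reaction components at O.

ΣM about O: T·sin45°·13.1 − 350·6.55 − 2900·6.2 = 0 → T = 20272.5/(13.1·0.707107) = 2188.52 ≈ 2189 lb.
ΣF_x = 0: O_x − T·cos45° = 0 → O_x = 2188.52 × 0.707107 = 1548 lb.
ΣF_y = 0: O_y + T·sin45° − 350 − 2900 = 0 → O_y = 3250 − 2188.52 × 0.707107 = 1702 lb.

T = 2189 lb, O_x = 1548 lb, O_y = 1702 lb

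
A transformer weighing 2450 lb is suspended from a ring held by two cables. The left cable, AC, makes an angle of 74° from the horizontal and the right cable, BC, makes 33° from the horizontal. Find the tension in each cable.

T_AC = 2149 lb, T_BC = 706.2 lb

ΣF_x = 0: −T_AC·cos74° + T_BC·cos33° = 0 → T_BC = 0.32866·T_AC.
ΣF_y = 0: T_AC·sin74° + T_BC·sin33° = 2450.
Substitute: T_AC·(0.961262 + 0.32866·0.544639) = 2450 → T_AC = 2148.63 ≈ 2149 lb.
Then T_BC = 0.32866 × 2148.63 = 706.2 lb.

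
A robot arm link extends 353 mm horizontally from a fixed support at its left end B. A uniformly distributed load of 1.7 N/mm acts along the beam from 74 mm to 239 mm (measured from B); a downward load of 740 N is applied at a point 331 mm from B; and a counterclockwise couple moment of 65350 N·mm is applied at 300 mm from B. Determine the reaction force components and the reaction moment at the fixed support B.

Resultant of the distributed load: 1.7 × 165 = 280.5 N at 156.5 mm from B.
ΣF_x = 0: B_x = 0.
ΣF_y = 0: B_y − 1.7·165 − 740 = 0 → B_y = 1020 N.
ΣM about B: M_B − (1.7·165)·156.5 − 740·331 + 65350 = 0 → M_B = 223500 N·mm.

B_x = 0, B_y = 1020 N, M_B = 223500 N·mm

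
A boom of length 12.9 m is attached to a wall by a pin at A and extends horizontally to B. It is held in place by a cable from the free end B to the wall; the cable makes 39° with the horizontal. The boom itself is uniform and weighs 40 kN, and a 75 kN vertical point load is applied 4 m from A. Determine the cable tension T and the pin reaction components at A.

ΣM about A: T·sin39°·12.9 − 40·6.45 − 75·4 = 0 → T = 558/(12.9·0.62932) = 68.7342 ≈ 68.73 kN.
ΣF_x = 0: A_x − T·cos39° = 0 → A_x = 68.7342 × 0.777146 = 53.42 kN.
ΣF_y = 0: A_y + T·sin39° − 40 − 75 = 0 → A_y = 115 − 68.7342 × 0.62932 = 71.74 kN.

T = 68.73 kN, A_x = 53.42 kN, A_y = 71.74 kN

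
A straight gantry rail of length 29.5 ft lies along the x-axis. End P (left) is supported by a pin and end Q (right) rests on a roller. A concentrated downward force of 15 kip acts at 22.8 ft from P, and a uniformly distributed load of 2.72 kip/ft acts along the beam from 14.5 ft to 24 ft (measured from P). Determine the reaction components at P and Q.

P_x = 0, P_y = 12.39 kip, Q_y = 28.45 kip

Resultant of the distributed load: 2.72 × 9.5 = 25.84 kip at 19.25 ft from P.
Moments about P: Q_y·29.5 − 15·22.8 − (2.72·9.5)·19.25 = 0 → Q_y = 839.42/29.5 = 28.4549 ≈ 28.45 kip.
ΣF_y = 0: P_y + 28.4549 − 15 − 2.72·9.5 = 0 → P_y = 12.39 kip.
ΣF_x = 0: no horizontal applied forces, so P_x = 0.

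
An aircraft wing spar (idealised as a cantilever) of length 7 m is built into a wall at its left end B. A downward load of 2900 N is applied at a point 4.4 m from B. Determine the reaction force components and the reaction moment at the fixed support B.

ΣF_x = 0: B_x = 0.
ΣF_y = 0: B_y − 2900 = 0 → B_y = 2900 N.
ΣM about B: M_B − 2900·4.4 = 0 → M_B = 12760 N·m.

B_x = 0, B_y = 2900 N, M_B = 12760 N·m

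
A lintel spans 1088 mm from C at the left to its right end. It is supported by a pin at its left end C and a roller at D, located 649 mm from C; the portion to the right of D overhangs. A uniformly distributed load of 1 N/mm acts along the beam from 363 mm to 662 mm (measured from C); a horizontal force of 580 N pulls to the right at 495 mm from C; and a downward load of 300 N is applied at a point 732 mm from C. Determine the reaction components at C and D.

Resultant of the distributed load: 1 × 299 = 299 N at 512.5 mm from C.
Taking moments about C: D_y·649 − (1·299)·512.5 − 300·732 = 0 → D_y = 372837.5/649 = 574.48 ≈ 574.5 N.
ΣF_y = 0: C_y + 574.48 − 1·299 − 300 = 0 → C_y = 24.52 N.
ΣF_x = 0: C_x + 580 = 0 → C_x = -580.0 N.

C_x = -580.0 N, C_y = 24.52 N, D_y = 574.5 N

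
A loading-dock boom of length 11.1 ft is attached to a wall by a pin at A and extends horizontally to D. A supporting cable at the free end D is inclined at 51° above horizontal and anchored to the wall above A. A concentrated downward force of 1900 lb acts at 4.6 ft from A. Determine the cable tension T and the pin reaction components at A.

T = 1013 lb, A_x = 637.6 lb, A_y = 1113 lb

ΣM about A: T·sin51°·11.1 − 1900·4.6 = 0 → T = 8740/(11.1·0.777146) = 1013.18 ≈ 1013 lb.
ΣF_x = 0: A_x − T·cos51° = 0 → A_x = 1013.18 × 0.62932 = 637.6 lb.
ΣF_y = 0: A_y + T·sin51° − 1900 = 0 → A_y = 1900 − 1013.18 × 0.777146 = 1113 lb.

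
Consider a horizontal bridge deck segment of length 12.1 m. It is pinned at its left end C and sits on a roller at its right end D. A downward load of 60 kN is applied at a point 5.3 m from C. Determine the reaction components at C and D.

Taking moments about C: D_y·12.1 − 60·5.3 = 0 → D_y = 318/12.1 = 26.281 ≈ 26.28 kN.
ΣF_y = 0: C_y + 26.281 − 60 = 0 → C_y = 33.72 kN.
ΣF_x = 0: no horizontal applied forces, so C_x = 0.

C_x = 0, C_y = 33.72 kN, D_y = 26.28 kN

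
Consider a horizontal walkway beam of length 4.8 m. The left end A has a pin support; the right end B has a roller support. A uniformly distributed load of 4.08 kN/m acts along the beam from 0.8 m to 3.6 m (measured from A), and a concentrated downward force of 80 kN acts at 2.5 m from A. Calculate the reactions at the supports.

A_x = 0, A_y = 44.52 kN, B_y = 46.90 kN

Resultant of the distributed load: 4.08 × 2.8 = 11.424 kN at 2.2 m from A.
ΣM about A: B_y·4.8 − (4.08·2.8)·2.2 − 80·2.5 = 0 → B_y = 225.1328/4.8 = 46.9027 ≈ 46.90 kN.
ΣF_y = 0: A_y + 46.9027 − 4.08·2.8 − 80 = 0 → A_y = 44.52 kN.
ΣF_x = 0: no horizontal applied forces, so A_x = 0.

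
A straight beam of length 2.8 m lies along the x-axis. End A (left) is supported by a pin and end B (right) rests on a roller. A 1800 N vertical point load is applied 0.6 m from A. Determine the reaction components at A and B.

A_x = 0, A_y = 1414 N, B_y = 385.7 N

Taking moments about A: B_y·2.8 − 1800·0.6 = 0 → B_y = 1080/2.8 = 385.714 ≈ 385.7 N.
ΣF_y = 0: A_y + 385.714 − 1800 = 0 → A_y = 1414 N.
ΣF_x = 0: no horizontal applied forces, so A_x = 0.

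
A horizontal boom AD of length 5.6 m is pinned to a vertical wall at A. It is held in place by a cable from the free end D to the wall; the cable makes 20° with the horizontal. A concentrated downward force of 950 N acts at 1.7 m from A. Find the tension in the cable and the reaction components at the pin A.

T = 843.2 N, A_x = 792.4 N, A_y = 661.6 N

ΣM about A: T·sin20°·5.6 − 950·1.7 = 0 → T = 1615/(5.6·0.34202) = 843.205 ≈ 843.2 N.
ΣF_x = 0: A_x − T·cos20° = 0 → A_x = 843.205 × 0.939693 = 792.4 N.
ΣF_y = 0: A_y + T·sin20° − 950 = 0 → A_y = 950 − 843.205 × 0.34202 = 661.6 N.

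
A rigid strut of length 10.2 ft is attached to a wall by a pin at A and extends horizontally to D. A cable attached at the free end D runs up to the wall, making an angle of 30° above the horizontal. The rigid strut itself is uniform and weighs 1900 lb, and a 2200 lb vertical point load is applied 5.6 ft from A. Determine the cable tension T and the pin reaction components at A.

T = 4316 lb, A_x = 3737 lb, A_y = 1942 lb

ΣM about A: T·sin30°·10.2 − 1900·5.1 − 2200·5.6 = 0 → T = 22010/(10.2·0.5) = 4315.69 ≈ 4316 lb.
ΣF_x = 0: A_x − T·cos30° = 0 → A_x = 4315.69 × 0.866025 = 3737 lb.
ΣF_y = 0: A_y + T·sin30° − 1900 − 2200 = 0 → A_y = 4100 − 4315.69 × 0.5 = 1942 lb.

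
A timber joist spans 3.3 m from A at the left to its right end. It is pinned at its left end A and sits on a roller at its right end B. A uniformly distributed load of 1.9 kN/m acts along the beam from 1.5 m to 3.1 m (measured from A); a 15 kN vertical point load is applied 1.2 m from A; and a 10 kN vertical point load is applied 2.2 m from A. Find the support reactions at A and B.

A_x = 0, A_y = 13.80 kN, B_y = 14.24 kN

Resultant of the distributed load: 1.9 × 1.6 = 3.04 kN at 2.3 m from A.
ΣM about A: B_y·3.3 − (1.9·1.6)·2.3 − 15·1.2 − 10·2.2 = 0 → B_y = 46.992/3.3 = 14.24 kN.
ΣF_y = 0: A_y + 14.24 − 1.9·1.6 − 15 − 10 = 0 → A_y = 13.80 kN.
ΣF_x = 0: no horizontal applied forces, so A_x = 0.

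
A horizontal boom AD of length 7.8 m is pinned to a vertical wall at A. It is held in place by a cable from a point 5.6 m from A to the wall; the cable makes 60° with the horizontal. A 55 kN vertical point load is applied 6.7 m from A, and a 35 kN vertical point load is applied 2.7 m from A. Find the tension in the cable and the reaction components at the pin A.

ΣM about A: T·sin60°·5.6 − 55·6.7 − 35·2.7 = 0 → T = 463/(5.6·0.866025) = 95.469 ≈ 95.47 kN.
ΣF_x = 0: A_x − T·cos60° = 0 → A_x = 95.469 × 0.5 = 47.73 kN.
ΣF_y = 0: A_y + T·sin60° − 55 − 35 = 0 → A_y = 90 − 95.469 × 0.866025 = 7.321 kN.

T = 95.47 kN, A_x = 47.73 kN, A_y = 7.321 kN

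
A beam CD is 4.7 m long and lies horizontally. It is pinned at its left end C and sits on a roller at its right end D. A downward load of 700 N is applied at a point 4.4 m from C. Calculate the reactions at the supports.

C_x = 0, C_y = 44.68 N, D_y = 655.3 N

Taking moments about C: D_y·4.7 − 700·4.4 = 0 → D_y = 3080/4.7 = 655.319 ≈ 655.3 N.
ΣF_y = 0: C_y + 655.319 − 700 = 0 → C_y = 44.68 N.
ΣF_x = 0: no horizontal applied forces, so C_x = 0.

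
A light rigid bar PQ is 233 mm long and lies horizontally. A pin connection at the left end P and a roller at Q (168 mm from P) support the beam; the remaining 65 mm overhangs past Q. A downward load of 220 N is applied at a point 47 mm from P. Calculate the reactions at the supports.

P_x = 0, P_y = 158.5 N, Q_y = 61.55 N

ΣM about P: Q_y·168 − 220·47 = 0 → Q_y = 10340/168 = 61.5476 ≈ 61.55 N.
ΣF_y = 0: P_y + 61.5476 − 220 = 0 → P_y = 158.5 N.
ΣF_x = 0: no horizontal applied forces, so P_x = 0.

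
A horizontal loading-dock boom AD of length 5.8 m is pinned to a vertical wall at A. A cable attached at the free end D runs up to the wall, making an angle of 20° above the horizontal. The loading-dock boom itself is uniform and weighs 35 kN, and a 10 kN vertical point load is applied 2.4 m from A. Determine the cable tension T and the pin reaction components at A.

T = 63.27 kN, A_x = 59.45 kN, A_y = 23.36 kN

ΣM about A: T·sin20°·5.8 − 35·2.9 − 10·2.4 = 0 → T = 125.5/(5.8·0.34202) = 63.2651 ≈ 63.27 kN.
ΣF_x = 0: A_x − T·cos20° = 0 → A_x = 63.2651 × 0.939693 = 59.45 kN.
ΣF_y = 0: A_y + T·sin20° − 35 − 10 = 0 → A_y = 45 − 63.2651 × 0.34202 = 23.36 kN.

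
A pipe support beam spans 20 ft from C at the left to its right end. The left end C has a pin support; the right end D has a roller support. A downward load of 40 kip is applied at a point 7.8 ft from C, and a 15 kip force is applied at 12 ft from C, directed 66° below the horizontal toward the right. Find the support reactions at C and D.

C_x = -6.101 kip, C_y = 29.88 kip, D_y = 23.82 kip

Taking moments about C: D_y·20 − 40·7.8 − 15·sin66°·12 = 0 → D_y = 476.438/20 = 23.8219 ≈ 23.82 kip.
ΣF_y = 0: C_y + 23.8219 − 40 − 15·sin66° = 0 → C_y = 29.88 kip.
ΣF_x = 0: C_x + 15·cos66° = 0 → C_x = -6.101 kip.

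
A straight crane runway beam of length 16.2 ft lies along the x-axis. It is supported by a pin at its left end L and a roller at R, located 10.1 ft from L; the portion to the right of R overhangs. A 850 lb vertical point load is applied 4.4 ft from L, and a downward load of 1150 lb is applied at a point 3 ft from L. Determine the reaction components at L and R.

L_x = 0, L_y = 1288 lb, R_y = 711.9 lb

Taking moments about L: R_y·10.1 − 850·4.4 − 1150·3 = 0 → R_y = 7190/10.1 = 711.881 ≈ 711.9 lb.
ΣF_y = 0: L_y + 711.881 − 850 − 1150 = 0 → L_y = 1288 lb.
ΣF_x = 0: no horizontal applied forces, so L_x = 0.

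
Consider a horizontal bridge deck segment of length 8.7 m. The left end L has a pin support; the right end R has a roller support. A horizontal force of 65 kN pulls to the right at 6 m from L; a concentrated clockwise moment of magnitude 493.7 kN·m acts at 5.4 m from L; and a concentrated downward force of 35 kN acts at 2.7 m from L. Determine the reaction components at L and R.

Taking moments about L: R_y·8.7 − 493.7 − 35·2.7 = 0 → R_y = 588.2/8.7 = 67.6092 ≈ 67.61 kN.
ΣF_y = 0: L_y + 67.6092 − 35 = 0 → L_y = -32.61 kN.
ΣF_x = 0: L_x + 65 = 0 → L_x = -65.00 kN.

L_x = -65.00 kN, L_y = -32.61 kN, R_y = 67.61 kN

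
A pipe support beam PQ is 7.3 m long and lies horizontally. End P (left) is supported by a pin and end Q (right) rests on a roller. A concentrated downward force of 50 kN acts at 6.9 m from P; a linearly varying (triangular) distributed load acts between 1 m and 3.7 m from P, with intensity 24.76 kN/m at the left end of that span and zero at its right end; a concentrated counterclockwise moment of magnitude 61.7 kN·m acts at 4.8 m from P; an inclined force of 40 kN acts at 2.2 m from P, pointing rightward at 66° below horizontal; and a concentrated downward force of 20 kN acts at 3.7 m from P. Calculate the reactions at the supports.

P_x = -16.27 kN, P_y = 71.31 kN, Q_y = 68.66 kN

Resultant of the triangular load: ½ × 24.76 × 2.7 = 33.426 kN, acting at 1.9 m from P (one-third of the span from the peak).
ΣM about P: Q_y·7.3 − 50·6.9 − (½·24.76·2.7)·1.9 + 61.7 − 40·sin66°·2.2 − 20·3.7 = 0 → Q_y = 501.201/7.3 = 68.6577 ≈ 68.66 kN.
ΣF_y = 0: P_y + 68.6577 − 50 − ½·24.76·2.7 − 40·sin66° − 20 = 0 → P_y = 71.31 kN.
ΣF_x = 0: P_x + 40·cos66° = 0 → P_x = -16.27 kN.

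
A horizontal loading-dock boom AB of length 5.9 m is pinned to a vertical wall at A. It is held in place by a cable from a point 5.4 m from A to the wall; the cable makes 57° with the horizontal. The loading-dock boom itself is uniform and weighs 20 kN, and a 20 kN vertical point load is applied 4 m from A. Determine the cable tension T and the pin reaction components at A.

T = 30.69 kN, A_x = 16.72 kN, A_y = 14.26 kN

ΣM about A: T·sin57°·5.4 − 20·2.95 − 20·4 = 0 → T = 139/(5.4·0.838671) = 30.6923 ≈ 30.69 kN.
ΣF_x = 0: A_x − T·cos57° = 0 → A_x = 30.6923 × 0.544639 = 16.72 kN.
ΣF_y = 0: A_y + T·sin57° − 20 − 20 = 0 → A_y = 40 − 30.6923 × 0.838671 = 14.26 kN.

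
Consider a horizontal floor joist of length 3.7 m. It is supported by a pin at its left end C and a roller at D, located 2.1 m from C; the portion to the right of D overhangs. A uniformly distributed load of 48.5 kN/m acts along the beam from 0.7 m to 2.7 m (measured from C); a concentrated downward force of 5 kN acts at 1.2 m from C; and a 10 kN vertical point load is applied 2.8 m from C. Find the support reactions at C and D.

C_x = 0, C_y = 17.29 kN, D_y = 94.71 kN

Resultant of the distributed load: 48.5 × 2 = 97 kN at 1.7 m from C.
Moments about C: D_y·2.1 − (48.5·2)·1.7 − 5·1.2 − 10·2.8 = 0 → D_y = 198.9/2.1 = 94.7143 ≈ 94.71 kN.
ΣF_y = 0: C_y + 94.7143 − 48.5·2 − 5 − 10 = 0 → C_y = 17.29 kN.
ΣF_x = 0: no horizontal applied forces, so C_x = 0.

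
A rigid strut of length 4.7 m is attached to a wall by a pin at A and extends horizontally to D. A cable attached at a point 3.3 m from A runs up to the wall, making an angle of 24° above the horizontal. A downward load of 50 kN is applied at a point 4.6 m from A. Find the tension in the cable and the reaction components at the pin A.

T = 171.4 kN, A_x = 156.5 kN, A_y = -19.70 kN

ΣM about A: T·sin24°·3.3 − 50·4.6 = 0 → T = 230/(3.3·0.406737) = 171.356 ≈ 171.4 kN.
ΣF_x = 0: A_x − T·cos24° = 0 → A_x = 171.356 × 0.913545 = 156.5 kN.
ΣF_y = 0: A_y + T·sin24° − 50 = 0 → A_y = 50 − 171.356 × 0.406737 = -19.70 kN.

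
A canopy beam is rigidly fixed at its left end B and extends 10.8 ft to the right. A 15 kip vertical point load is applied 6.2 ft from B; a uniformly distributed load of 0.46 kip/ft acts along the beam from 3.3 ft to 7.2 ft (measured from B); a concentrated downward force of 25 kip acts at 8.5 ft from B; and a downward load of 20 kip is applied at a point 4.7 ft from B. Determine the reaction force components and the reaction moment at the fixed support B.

Resultant of the distributed load: 0.46 × 3.9 = 1.794 kip at 5.25 ft from B.
ΣF_x = 0: B_x = 0.
ΣF_y = 0: B_y − 15 − 0.46·3.9 − 25 − 20 = 0 → B_y = 61.79 kip.
ΣM about B: M_B − 15·6.2 − (0.46·3.9)·5.25 − 25·8.5 − 20·4.7 = 0 → M_B = 408.9 kip·ft.

B_x = 0, B_y = 61.79 kip, M_B = 408.9 kip·ft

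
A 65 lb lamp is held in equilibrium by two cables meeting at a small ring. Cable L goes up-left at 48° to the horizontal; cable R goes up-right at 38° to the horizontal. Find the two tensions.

T_L = 51.35 lb, T_R = 43.60 lb

ΣF_x = 0: −T_L·cos48° + T_R·cos38° = 0 → T_R = 0.849139·T_L.
ΣF_y = 0: T_L·sin48° + T_R·sin38° = 65.
Substitute: T_L·(0.743145 + 0.849139·0.615661) = 65 → T_L = 51.3458 ≈ 51.35 lb.
Then T_R = 0.849139 × 51.3458 = 43.60 lb.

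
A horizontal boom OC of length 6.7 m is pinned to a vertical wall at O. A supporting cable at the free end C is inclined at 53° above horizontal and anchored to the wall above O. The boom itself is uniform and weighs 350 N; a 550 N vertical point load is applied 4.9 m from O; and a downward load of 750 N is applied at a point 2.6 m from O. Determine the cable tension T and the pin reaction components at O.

T = 1087 N, O_x = 654.3 N, O_y = 781.7 N

ΣM about O: T·sin53°·6.7 − 350·3.35 − 550·4.9 − 750·2.6 = 0 → T = 5817.5/(6.7·0.798636) = 1087.21 ≈ 1087 N.
ΣF_x = 0: O_x − T·cos53° = 0 → O_x = 1087.21 × 0.601815 = 654.3 N.
ΣF_y = 0: O_y + T·sin53° − 350 − 550 − 750 = 0 → O_y = 1650 − 1087.21 × 0.798636 = 781.7 N.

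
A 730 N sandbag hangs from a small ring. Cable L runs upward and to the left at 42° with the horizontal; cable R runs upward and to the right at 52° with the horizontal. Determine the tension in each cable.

T_L = 450.5 N, T_R = 543.8 N

ΣF_x = 0: −T_L·cos42° + T_R·cos52° = 0 → T_R = 1.20707·T_L.
ΣF_y = 0: T_L·sin42° + T_R·sin52° = 730.
Substitute: T_L·(0.669131 + 1.20707·0.788011) = 730 → T_L = 450.53 ≈ 450.5 N.
Then T_R = 1.20707 × 450.53 = 543.8 N.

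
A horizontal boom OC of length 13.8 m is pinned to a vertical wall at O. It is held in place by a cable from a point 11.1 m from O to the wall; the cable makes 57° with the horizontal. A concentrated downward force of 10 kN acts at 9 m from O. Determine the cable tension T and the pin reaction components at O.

ΣM about O: T·sin57°·11.1 − 10·9 = 0 → T = 90/(11.1·0.838671) = 9.66781 ≈ 9.668 kN.
ΣF_x = 0: O_x − T·cos57° = 0 → O_x = 9.66781 × 0.544639 = 5.265 kN.
ΣF_y = 0: O_y + T·sin57° − 10 = 0 → O_y = 10 − 9.66781 × 0.838671 = 1.892 kN.

T = 9.668 kN, O_x = 5.265 kN, O_y = 1.892 kN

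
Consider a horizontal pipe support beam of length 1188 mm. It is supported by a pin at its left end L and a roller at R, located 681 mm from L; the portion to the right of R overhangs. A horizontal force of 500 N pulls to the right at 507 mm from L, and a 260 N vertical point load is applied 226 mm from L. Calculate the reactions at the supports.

L_x = -500.0 N, L_y = 173.7 N, R_y = 86.28 N

Taking moments about L: R_y·681 − 260·226 = 0 → R_y = 58760/681 = 86.2849 ≈ 86.28 N.
ΣF_y = 0: L_y + 86.2849 − 260 = 0 → L_y = 173.7 N.
ΣF_x = 0: L_x + 500 = 0 → L_x = -500.0 N.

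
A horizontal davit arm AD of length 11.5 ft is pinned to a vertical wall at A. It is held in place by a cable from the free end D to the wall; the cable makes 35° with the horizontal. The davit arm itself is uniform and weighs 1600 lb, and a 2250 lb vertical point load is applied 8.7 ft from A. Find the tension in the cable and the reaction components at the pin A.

T = 4362 lb, A_x = 3573 lb, A_y = 1348 lb

ΣM about A: T·sin35°·11.5 − 1600·5.75 − 2250·8.7 = 0 → T = 28775/(11.5·0.573576) = 4362.41 ≈ 4362 lb.
ΣF_x = 0: A_x − T·cos35° = 0 → A_x = 4362.41 × 0.819152 = 3573 lb.
ΣF_y = 0: A_y + T·sin35° − 1600 − 2250 = 0 → A_y = 3850 − 4362.41 × 0.573576 = 1348 lb.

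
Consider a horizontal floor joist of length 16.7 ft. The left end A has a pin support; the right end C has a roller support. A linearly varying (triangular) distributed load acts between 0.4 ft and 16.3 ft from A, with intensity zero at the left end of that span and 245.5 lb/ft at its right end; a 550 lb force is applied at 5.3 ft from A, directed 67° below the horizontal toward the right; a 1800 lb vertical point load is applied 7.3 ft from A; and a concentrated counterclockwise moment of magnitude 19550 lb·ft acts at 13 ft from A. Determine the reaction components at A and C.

A_x = -214.9 lb, A_y = 3196 lb, C_y = 1062 lb

Resultant of the triangular load: ½ × 245.5 × 15.9 = 1951.725 lb, acting at 11 ft from A (one-third of the span from the peak).
Taking moments about A: C_y·16.7 − (½·245.5·15.9)·11 − 550·sin67°·5.3 − 1800·7.3 + 19550 = 0 → C_y = 17742.2/16.7 = 1062.41 ≈ 1062 lb.
ΣF_y = 0: A_y + 1062.41 − ½·245.5·15.9 − 550·sin67° − 1800 = 0 → A_y = 3196 lb.
ΣF_x = 0: A_x + 550·cos67° = 0 → A_x = -214.9 lb.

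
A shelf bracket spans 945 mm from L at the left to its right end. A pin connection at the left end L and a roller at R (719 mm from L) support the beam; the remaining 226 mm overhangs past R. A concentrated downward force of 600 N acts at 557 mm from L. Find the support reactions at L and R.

Moments about L: R_y·719 − 600·557 = 0 → R_y = 334200/719 = 464.812 ≈ 464.8 N.
ΣF_y = 0: L_y + 464.812 − 600 = 0 → L_y = 135.2 N.
ΣF_x = 0: no horizontal applied forces, so L_x = 0.

L_x = 0, L_y = 135.2 N, R_y = 464.8 N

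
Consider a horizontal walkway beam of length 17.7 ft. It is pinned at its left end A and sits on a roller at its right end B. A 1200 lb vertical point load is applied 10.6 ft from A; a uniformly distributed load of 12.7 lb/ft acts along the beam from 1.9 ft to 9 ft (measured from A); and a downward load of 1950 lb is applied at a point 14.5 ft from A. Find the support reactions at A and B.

Resultant of the distributed load: 12.7 × 7.1 = 90.17 lb at 5.45 ft from A.
ΣM about A: B_y·17.7 − 1200·10.6 − (12.7·7.1)·5.45 − 1950·14.5 = 0 → B_y = 41486.4265/17.7 = 2343.87 ≈ 2344 lb.
ΣF_y = 0: A_y + 2343.87 − 1200 − 12.7·7.1 − 1950 = 0 → A_y = 896.3 lb.
ΣF_x = 0: no horizontal applied forces, so A_x = 0.

A_x = 0, A_y = 896.3 lb, B_y = 2344 lb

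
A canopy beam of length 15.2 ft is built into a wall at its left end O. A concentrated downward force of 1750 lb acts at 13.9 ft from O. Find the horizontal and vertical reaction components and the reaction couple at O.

O_x = 0, O_y = 1750 lb, M_O = 24320 lb·ft

ΣF_x = 0: O_x = 0.
ΣF_y = 0: O_y − 1750 = 0 → O_y = 1750 lb.
ΣM about O: M_O − 1750·13.9 = 0 → M_O = 24320 lb·ft.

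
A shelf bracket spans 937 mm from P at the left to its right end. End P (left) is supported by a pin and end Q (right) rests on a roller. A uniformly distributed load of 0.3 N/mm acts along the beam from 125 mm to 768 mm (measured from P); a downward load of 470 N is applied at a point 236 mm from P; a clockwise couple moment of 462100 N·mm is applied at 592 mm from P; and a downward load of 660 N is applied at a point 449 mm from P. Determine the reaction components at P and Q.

P_x = 0, P_y = 303.2 N, Q_y = 1020 N

Resultant of the distributed load: 0.3 × 643 = 192.9 N at 446.5 mm from P.
Taking moments about P: Q_y·937 − (0.3·643)·446.5 − 470·236 − 462100 − 660·449 = 0 → Q_y = 955489.85/937 = 1019.73 ≈ 1020 N.
ΣF_y = 0: P_y + 1019.73 − 0.3·643 − 470 − 660 = 0 → P_y = 303.2 N.
ΣF_x = 0: no horizontal applied forces, so P_x = 0.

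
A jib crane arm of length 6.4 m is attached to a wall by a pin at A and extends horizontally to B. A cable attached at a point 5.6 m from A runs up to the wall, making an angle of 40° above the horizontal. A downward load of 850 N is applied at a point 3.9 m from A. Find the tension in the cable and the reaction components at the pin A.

T = 920.9 N, A_x = 705.5 N, A_y = 258.0 N

ΣM about A: T·sin40°·5.6 − 850·3.9 = 0 → T = 3315/(5.6·0.642788) = 920.932 ≈ 920.9 N.
ΣF_x = 0: A_x − T·cos40° = 0 → A_x = 920.932 × 0.766044 = 705.5 N.
ΣF_y = 0: A_y + T·sin40° − 850 = 0 → A_y = 850 − 920.932 × 0.642788 = 258.0 N.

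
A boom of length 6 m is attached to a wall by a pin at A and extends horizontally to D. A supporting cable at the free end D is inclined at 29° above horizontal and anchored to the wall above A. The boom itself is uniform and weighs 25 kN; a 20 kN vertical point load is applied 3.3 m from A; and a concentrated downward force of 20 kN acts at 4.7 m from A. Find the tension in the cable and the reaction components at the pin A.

T = 80.79 kN, A_x = 70.66 kN, A_y = 25.83 kN

ΣM about A: T·sin29°·6 − 25·3 − 20·3.3 − 20·4.7 = 0 → T = 235/(6·0.48481) = 80.7877 ≈ 80.79 kN.
ΣF_x = 0: A_x − T·cos29° = 0 → A_x = 80.7877 × 0.87462 = 70.66 kN.
ΣF_y = 0: A_y + T·sin29° − 25 − 20 − 20 = 0 → A_y = 65 − 80.7877 × 0.48481 = 25.83 kN.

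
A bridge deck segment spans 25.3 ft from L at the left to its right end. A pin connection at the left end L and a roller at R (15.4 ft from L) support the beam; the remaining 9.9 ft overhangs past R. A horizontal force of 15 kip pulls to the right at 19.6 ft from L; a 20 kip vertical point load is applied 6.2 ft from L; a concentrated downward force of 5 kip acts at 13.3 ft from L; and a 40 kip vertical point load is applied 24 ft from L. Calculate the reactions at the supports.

L_x = -15.00 kip, L_y = -9.708 kip, R_y = 74.71 kip

Taking moments about L: R_y·15.4 − 20·6.2 − 5·13.3 − 40·24 = 0 → R_y = 1150.5/15.4 = 74.7078 ≈ 74.71 kip.
ΣF_y = 0: L_y + 74.7078 − 20 − 5 − 40 = 0 → L_y = -9.708 kip.
ΣF_x = 0: L_x + 15 = 0 → L_x = -15.00 kip.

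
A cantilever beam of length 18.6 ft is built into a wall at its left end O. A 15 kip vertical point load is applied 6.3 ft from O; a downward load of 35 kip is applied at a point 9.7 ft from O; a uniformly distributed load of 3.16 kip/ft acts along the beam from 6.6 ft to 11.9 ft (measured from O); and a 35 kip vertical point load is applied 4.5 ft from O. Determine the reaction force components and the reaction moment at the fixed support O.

Resultant of the distributed load: 3.16 × 5.3 = 16.748 kip at 9.25 ft from O.
ΣF_x = 0: O_x = 0.
ΣF_y = 0: O_y − 15 − 35 − 3.16·5.3 − 35 = 0 → O_y = 101.7 kip.
ΣM about O: M_O − 15·6.3 − 35·9.7 − (3.16·5.3)·9.25 − 35·4.5 = 0 → M_O = 746.4 kip·ft.

O_x = 0, O_y = 101.7 kip, M_O = 746.4 kip·ft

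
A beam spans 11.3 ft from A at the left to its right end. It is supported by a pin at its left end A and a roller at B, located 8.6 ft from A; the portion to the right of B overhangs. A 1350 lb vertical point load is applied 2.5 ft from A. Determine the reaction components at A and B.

A_x = 0, A_y = 957.6 lb, B_y = 392.4 lb

Moments about A: B_y·8.6 − 1350·2.5 = 0 → B_y = 3375/8.6 = 392.442 ≈ 392.4 lb.
ΣF_y = 0: A_y + 392.442 − 1350 = 0 → A_y = 957.6 lb.
ΣF_x = 0: no horizontal applied forces, so A_x = 0.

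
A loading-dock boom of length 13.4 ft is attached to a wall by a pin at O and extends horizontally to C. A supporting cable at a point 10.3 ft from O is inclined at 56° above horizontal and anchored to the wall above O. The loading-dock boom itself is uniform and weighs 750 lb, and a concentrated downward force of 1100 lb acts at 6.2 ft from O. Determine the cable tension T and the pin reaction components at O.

ΣM about O: T·sin56°·10.3 − 750·6.7 − 1100·6.2 = 0 → T = 11845/(10.3·0.829038) = 1387.15 ≈ 1387 lb.
ΣF_x = 0: O_x − T·cos56° = 0 → O_x = 1387.15 × 0.559193 = 775.7 lb.
ΣF_y = 0: O_y + T·sin56° − 750 − 1100 = 0 → O_y = 1850 − 1387.15 × 0.829038 = 700.0 lb.

T = 1387 lb, O_x = 775.7 lb, O_y = 700.0 lb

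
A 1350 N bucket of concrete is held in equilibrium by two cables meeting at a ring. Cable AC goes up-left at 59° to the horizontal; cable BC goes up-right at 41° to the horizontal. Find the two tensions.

T_AC = 1035 N, T_BC = 706.0 N

ΣF_x = 0: −T_AC·cos59° + T_BC·cos41° = 0 → T_BC = 0.682432·T_AC.
ΣF_y = 0: T_AC·sin59° + T_BC·sin41° = 1350.
Substitute: T_AC·(0.857167 + 0.682432·0.656059) = 1350 → T_AC = 1034.58 ≈ 1035 N.
Then T_BC = 0.682432 × 1034.58 = 706.0 N.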